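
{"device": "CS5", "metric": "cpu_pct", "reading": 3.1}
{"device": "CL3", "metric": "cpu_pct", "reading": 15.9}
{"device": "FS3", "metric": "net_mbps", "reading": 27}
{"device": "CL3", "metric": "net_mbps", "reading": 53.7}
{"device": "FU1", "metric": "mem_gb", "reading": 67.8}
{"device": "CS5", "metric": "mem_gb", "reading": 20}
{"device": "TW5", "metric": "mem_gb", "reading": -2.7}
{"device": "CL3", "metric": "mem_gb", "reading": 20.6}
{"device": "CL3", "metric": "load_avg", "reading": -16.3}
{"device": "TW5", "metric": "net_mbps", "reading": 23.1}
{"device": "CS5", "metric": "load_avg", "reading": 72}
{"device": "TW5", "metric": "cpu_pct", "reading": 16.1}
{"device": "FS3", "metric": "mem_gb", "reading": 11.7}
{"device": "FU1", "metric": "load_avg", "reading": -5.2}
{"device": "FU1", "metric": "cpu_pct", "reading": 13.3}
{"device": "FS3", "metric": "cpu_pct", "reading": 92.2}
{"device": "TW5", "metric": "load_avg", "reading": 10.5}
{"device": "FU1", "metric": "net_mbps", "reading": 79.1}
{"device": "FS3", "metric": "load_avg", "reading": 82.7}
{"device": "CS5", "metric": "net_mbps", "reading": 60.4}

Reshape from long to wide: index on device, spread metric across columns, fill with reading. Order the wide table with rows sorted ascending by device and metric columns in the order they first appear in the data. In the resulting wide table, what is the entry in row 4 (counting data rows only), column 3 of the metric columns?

With rows sorted ascending by device, row 4 is device=FU1. metric columns in first-appearance order: cpu_pct, net_mbps, mem_gb, load_avg; column 3 is mem_gb.
Long rows with device=FU1, metric=mem_gb: reading = 67.8.

67.8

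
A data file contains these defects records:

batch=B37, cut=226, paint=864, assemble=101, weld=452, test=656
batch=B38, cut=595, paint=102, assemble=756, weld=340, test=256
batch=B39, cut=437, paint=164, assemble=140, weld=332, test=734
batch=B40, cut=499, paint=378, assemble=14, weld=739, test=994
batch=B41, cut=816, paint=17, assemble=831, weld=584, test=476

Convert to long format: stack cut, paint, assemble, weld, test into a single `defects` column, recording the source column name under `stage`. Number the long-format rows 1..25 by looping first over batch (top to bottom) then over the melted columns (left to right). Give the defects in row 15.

25 rows total (5 × 5). Row 15: index ⌊(15-1)/5⌋ = 2 into batch → B39; (15-1) mod 5 = 4 into the melted columns → test.
So row 15 is (B39, test, 734); defects = 734.

734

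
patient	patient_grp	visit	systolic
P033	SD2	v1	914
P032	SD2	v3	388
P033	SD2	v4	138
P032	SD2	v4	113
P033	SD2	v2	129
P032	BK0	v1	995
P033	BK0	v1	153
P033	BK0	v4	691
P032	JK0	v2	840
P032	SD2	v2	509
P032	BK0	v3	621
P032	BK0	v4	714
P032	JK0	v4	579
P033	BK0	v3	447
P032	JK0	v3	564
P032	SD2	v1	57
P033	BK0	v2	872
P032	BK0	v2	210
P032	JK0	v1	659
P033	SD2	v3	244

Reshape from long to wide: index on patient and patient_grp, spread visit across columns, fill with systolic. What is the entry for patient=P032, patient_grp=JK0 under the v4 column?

Wide layout: rows indexed by patient and patient_grp, columns are the 4 distinct visit values (v1, v3, v4, v2).
Cell (patient=P032, patient_grp=JK0, visit=v4) draws from the long row where patient=P032, patient_grp=JK0 and visit=v4, which has systolic=579.

579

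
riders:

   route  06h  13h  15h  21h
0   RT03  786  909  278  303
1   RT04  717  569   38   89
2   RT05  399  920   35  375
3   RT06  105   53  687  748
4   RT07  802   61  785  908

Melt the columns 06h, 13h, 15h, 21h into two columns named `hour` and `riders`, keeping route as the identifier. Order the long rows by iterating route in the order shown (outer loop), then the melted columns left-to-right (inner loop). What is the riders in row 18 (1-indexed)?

61

20 rows total (5 × 4). Row 18: index ⌊(18-1)/4⌋ = 4 into route → RT07; (18-1) mod 4 = 1 into the melted columns → 13h.
So row 18 is (RT07, 13h, 61); riders = 61.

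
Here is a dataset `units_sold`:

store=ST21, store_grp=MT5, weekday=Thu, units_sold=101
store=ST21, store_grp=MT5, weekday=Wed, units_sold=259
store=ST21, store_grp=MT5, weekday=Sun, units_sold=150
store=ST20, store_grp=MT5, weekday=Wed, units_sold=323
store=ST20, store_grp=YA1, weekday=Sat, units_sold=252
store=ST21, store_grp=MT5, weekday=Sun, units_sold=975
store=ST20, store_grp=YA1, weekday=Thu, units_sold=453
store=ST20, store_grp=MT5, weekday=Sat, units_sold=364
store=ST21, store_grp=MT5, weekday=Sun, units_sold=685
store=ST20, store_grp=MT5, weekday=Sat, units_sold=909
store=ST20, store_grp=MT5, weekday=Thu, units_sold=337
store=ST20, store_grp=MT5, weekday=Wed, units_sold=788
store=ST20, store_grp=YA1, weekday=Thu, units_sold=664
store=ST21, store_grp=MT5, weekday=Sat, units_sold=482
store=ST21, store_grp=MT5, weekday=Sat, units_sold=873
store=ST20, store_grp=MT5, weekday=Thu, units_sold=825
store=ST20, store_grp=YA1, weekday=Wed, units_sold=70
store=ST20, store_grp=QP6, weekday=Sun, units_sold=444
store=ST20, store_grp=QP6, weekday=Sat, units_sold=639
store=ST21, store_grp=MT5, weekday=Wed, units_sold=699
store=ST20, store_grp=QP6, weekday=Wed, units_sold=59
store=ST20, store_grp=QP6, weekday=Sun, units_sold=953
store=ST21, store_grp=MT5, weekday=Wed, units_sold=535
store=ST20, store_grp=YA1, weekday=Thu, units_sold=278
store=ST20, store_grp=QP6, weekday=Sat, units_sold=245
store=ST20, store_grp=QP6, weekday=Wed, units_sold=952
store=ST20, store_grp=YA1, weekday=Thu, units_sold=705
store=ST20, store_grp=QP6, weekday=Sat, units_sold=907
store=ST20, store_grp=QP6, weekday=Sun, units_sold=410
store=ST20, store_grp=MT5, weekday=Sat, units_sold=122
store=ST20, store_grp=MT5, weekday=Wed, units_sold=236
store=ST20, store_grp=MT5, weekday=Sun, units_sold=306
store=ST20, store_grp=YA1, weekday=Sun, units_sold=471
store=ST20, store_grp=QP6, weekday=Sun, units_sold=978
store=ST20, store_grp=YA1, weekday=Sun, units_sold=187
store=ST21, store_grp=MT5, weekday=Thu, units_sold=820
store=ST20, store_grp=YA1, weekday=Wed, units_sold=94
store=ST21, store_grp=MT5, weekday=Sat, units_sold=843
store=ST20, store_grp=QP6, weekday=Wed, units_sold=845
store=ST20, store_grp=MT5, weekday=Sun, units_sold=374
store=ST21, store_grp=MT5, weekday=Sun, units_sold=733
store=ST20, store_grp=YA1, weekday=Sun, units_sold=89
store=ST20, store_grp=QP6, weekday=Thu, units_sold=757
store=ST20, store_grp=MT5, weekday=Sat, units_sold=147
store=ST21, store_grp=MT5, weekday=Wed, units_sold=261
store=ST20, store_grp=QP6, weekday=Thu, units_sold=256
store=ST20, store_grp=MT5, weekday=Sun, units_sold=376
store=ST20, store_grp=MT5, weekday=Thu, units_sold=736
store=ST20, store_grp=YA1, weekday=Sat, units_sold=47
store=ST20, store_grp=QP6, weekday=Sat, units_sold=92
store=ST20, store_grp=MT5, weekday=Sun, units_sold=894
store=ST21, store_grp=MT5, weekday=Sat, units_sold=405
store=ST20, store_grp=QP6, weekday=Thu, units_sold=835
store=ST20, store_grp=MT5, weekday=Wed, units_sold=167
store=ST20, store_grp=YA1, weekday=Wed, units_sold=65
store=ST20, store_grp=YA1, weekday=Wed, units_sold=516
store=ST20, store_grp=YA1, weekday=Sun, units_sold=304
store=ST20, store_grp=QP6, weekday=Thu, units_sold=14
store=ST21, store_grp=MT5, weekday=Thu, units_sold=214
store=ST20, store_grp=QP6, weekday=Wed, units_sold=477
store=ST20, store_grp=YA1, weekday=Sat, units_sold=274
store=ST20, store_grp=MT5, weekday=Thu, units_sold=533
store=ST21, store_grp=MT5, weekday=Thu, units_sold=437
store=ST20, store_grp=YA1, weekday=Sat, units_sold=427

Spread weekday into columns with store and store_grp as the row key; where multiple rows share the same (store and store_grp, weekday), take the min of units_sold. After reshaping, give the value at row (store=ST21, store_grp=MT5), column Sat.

Rows with store=ST21, store_grp=MT5 and weekday=Sat: units_sold values are 482, 873, 843, 405.
min(482, 873, 843, 405) = 405.

405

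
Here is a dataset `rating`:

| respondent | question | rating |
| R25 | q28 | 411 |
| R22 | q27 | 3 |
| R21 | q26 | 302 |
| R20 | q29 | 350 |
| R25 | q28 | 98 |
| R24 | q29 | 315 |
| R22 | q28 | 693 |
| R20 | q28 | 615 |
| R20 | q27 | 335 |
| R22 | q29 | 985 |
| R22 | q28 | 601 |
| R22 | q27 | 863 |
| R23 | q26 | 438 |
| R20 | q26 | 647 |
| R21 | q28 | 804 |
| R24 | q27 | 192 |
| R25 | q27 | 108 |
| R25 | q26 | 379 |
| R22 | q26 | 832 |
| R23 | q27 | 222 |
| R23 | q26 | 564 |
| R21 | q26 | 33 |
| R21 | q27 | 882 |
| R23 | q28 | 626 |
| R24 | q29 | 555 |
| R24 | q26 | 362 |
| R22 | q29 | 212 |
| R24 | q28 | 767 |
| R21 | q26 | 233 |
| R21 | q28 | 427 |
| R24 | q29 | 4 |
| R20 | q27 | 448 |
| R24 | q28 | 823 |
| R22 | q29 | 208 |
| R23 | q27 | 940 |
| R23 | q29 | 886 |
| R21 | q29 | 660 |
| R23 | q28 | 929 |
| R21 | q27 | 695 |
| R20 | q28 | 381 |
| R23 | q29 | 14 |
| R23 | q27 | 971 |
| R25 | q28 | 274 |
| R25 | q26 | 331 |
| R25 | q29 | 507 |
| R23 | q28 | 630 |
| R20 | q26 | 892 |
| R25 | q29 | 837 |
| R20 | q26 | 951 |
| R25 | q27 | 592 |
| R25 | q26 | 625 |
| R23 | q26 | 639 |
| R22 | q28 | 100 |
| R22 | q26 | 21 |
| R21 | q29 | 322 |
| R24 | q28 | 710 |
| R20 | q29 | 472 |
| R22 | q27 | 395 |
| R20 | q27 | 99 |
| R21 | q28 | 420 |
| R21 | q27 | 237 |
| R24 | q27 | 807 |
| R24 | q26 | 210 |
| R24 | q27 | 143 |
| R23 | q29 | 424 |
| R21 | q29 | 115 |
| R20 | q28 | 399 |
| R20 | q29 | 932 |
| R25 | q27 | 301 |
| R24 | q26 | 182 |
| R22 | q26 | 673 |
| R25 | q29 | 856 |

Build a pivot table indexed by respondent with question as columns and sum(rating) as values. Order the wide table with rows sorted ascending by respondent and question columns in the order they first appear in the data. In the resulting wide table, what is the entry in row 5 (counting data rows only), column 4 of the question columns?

With rows sorted ascending by respondent, row 5 is respondent=R24. question columns in first-appearance order: q28, q27, q26, q29; column 4 is q29.
Long rows with respondent=R24, question=q29: 315 + 555 + 4 = 874.

874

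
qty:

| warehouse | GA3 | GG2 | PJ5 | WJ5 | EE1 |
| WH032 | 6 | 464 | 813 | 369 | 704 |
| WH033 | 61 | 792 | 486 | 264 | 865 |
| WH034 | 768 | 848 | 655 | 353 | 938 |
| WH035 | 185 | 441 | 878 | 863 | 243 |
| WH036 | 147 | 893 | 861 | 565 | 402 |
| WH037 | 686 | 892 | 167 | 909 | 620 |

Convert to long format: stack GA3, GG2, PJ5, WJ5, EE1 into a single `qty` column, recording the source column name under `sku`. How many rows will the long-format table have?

6 warehouse values × 5 melted columns = 30 rows.

30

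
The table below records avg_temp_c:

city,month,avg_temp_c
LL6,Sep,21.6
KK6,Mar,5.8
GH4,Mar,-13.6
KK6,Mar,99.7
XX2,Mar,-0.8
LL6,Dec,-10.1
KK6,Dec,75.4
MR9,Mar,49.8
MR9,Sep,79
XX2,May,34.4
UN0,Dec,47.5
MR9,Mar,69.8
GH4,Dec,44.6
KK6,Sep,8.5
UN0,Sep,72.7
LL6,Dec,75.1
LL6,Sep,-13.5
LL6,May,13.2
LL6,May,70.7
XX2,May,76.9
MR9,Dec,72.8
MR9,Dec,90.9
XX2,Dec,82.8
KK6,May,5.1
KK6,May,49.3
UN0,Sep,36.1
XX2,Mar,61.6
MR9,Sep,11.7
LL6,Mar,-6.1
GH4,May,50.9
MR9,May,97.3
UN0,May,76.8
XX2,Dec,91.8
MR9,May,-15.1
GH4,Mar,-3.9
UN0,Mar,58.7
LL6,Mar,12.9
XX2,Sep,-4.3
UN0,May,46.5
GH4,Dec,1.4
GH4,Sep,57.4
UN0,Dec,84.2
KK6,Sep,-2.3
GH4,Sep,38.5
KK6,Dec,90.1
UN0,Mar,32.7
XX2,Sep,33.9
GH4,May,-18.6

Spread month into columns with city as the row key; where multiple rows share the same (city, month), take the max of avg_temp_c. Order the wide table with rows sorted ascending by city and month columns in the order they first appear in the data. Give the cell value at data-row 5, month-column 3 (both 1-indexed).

With rows sorted ascending by city, row 5 is city=UN0. month columns in first-appearance order: Sep, Mar, Dec, May; column 3 is Dec.
Long rows with city=UN0, month=Dec: max(47.5, 84.2) = 84.2.

84.2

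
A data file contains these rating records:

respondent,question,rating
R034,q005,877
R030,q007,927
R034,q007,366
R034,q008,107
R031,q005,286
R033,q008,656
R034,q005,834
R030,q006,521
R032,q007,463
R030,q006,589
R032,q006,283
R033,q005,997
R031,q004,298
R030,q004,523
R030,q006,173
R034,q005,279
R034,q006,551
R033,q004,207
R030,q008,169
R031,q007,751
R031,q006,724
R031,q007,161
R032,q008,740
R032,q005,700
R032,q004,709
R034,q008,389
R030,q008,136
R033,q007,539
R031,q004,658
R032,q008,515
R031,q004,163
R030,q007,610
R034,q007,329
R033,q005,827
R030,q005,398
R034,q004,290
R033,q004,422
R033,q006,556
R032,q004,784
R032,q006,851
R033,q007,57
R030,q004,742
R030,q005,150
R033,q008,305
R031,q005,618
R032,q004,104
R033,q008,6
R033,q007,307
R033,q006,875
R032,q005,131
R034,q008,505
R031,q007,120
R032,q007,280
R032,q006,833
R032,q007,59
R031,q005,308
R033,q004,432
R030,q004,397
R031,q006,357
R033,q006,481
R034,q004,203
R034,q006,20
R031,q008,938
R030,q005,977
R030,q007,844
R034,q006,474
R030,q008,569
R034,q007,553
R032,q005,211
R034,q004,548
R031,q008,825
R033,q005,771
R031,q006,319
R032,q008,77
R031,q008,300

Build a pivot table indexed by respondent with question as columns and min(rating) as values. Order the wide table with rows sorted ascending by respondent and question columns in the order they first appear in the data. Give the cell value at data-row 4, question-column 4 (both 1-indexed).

With rows sorted ascending by respondent, row 4 is respondent=R033. question columns in first-appearance order: q005, q007, q008, q006, q004; column 4 is q006.
Long rows with respondent=R033, question=q006: min(556, 875, 481) = 481.

481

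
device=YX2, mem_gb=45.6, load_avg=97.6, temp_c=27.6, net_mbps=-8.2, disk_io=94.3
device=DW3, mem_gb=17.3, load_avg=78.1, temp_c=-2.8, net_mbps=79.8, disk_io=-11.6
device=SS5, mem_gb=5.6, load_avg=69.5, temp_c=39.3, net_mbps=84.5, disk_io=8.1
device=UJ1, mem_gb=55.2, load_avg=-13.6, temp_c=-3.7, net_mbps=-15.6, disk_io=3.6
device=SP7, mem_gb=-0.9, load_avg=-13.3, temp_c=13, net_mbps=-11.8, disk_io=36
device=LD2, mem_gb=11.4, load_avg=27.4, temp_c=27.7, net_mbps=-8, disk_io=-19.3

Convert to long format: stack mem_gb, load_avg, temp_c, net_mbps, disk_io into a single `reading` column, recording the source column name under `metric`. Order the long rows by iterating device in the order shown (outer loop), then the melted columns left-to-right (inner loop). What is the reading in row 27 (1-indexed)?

27.4

30 rows total (6 × 5). Row 27: index ⌊(27-1)/5⌋ = 5 into device → LD2; (27-1) mod 5 = 1 into the melted columns → load_avg.
So row 27 is (LD2, load_avg, 27.4); reading = 27.4.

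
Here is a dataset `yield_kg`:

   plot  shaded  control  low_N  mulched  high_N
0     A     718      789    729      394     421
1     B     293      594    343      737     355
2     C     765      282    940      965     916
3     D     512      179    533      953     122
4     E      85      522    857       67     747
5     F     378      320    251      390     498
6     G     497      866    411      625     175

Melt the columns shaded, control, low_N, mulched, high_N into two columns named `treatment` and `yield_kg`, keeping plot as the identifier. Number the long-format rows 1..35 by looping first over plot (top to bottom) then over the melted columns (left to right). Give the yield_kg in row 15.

916

35 rows total (7 × 5). Row 15: index ⌊(15-1)/5⌋ = 2 into plot → C; (15-1) mod 5 = 4 into the melted columns → high_N.
So row 15 is (C, high_N, 916); yield_kg = 916.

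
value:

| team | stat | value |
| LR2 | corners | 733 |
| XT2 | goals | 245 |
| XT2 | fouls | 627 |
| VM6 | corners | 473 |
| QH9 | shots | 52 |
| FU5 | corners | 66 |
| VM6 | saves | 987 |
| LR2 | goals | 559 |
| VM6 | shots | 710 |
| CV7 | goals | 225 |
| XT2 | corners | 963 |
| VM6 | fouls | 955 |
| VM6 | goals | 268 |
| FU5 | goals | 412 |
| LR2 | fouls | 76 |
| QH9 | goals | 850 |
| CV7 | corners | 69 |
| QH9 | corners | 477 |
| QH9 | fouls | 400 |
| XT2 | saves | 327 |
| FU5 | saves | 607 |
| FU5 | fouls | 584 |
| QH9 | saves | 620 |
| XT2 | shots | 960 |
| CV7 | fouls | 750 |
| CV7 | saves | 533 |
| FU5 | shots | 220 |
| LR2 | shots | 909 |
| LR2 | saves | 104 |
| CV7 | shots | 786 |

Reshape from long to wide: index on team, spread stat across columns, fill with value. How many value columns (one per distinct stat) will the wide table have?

5

5 distinct stat values: saves, goals, shots, fouls, corners.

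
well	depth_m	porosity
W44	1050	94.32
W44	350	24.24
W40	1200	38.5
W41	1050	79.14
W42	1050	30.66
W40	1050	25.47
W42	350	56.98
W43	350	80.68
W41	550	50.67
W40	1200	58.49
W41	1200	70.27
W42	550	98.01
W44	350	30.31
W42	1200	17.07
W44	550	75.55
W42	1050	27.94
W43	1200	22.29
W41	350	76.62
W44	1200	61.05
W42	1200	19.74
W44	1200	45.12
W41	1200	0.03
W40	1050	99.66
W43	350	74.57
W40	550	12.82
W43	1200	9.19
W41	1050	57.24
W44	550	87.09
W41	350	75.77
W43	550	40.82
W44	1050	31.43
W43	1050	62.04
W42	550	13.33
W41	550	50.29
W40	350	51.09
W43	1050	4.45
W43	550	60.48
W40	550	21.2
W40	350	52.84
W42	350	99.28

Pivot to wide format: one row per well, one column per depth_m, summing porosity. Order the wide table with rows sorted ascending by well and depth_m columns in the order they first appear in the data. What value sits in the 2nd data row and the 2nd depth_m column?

With rows sorted ascending by well, row 2 is well=W41. depth_m columns in first-appearance order: 1050, 350, 1200, 550; column 2 is 350.
Long rows with well=W41, depth_m=350: 76.62 + 75.77 = 152.39.

152.39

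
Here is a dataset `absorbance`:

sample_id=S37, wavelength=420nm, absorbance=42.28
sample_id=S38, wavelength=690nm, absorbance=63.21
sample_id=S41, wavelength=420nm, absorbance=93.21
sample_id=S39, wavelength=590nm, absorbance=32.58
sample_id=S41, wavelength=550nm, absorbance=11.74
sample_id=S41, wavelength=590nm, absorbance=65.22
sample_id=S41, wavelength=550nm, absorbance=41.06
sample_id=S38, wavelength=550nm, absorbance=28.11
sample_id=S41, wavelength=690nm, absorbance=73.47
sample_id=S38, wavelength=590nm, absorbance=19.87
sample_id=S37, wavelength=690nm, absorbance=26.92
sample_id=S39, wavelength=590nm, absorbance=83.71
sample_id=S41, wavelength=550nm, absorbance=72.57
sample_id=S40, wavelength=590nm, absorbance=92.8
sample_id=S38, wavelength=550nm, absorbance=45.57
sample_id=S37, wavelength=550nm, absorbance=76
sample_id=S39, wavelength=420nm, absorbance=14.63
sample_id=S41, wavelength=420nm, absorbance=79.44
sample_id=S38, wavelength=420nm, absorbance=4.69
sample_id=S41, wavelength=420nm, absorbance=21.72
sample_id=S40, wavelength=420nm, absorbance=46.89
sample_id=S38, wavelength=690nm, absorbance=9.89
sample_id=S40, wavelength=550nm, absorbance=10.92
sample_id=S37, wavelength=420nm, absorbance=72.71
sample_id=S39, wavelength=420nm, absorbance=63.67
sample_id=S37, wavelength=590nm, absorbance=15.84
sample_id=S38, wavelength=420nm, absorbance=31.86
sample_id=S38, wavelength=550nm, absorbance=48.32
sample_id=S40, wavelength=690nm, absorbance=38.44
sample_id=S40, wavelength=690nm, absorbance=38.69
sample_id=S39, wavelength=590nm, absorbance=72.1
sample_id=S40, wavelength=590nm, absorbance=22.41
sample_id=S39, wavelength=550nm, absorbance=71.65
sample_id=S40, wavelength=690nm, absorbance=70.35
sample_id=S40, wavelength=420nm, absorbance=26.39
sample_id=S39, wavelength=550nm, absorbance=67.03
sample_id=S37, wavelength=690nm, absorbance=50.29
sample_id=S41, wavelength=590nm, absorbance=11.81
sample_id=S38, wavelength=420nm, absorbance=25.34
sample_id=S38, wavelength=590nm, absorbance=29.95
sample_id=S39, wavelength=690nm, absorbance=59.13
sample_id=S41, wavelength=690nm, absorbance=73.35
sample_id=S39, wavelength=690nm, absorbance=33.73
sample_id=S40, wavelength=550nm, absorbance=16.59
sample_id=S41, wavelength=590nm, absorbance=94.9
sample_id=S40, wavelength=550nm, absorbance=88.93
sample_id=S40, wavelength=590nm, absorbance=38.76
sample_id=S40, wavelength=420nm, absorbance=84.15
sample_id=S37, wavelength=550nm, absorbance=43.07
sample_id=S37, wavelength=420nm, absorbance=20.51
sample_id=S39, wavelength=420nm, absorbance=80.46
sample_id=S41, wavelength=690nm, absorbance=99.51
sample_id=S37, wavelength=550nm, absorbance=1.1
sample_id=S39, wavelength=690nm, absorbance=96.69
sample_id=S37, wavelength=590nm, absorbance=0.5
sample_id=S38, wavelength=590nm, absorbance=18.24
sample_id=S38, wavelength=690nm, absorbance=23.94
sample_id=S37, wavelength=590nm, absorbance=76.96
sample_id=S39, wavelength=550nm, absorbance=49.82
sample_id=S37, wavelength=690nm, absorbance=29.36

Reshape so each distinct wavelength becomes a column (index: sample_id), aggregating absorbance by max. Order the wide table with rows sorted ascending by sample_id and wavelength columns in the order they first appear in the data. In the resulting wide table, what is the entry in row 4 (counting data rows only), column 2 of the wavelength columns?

70.35

With rows sorted ascending by sample_id, row 4 is sample_id=S40. wavelength columns in first-appearance order: 420nm, 690nm, 590nm, 550nm; column 2 is 690nm.
Long rows with sample_id=S40, wavelength=690nm: max(38.44, 38.69, 70.35) = 70.35.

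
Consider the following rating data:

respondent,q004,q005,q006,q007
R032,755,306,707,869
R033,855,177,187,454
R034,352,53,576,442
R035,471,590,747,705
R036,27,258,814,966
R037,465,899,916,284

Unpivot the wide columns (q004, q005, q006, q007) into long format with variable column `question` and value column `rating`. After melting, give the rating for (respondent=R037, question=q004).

Unpivoting turns each (respondent, wide-column) pair into one long row.
The wide cell at row R037, column q004 holds 465, so the long row (R037, q004) has rating=465.

465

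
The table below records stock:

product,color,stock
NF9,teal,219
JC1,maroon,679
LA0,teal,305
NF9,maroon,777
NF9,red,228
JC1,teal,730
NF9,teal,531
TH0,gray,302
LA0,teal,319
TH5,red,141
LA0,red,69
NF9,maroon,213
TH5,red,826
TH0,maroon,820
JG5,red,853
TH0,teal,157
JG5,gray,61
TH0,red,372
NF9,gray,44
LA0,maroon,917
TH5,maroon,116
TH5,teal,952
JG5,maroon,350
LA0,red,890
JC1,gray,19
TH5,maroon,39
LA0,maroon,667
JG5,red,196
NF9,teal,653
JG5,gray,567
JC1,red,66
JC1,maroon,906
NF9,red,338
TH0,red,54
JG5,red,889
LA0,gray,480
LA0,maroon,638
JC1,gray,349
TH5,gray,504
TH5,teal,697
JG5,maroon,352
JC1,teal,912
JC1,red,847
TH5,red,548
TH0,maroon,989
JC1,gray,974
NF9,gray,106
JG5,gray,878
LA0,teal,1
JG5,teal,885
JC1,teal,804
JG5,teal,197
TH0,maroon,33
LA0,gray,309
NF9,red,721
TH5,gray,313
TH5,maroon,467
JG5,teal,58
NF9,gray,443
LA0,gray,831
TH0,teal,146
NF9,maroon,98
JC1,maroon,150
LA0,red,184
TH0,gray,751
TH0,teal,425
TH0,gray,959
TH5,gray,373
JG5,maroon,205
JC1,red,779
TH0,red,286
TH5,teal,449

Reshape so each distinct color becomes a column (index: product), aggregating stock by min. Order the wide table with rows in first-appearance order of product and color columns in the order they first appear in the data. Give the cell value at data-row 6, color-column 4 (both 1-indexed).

With rows in first-appearance order of product, row 6 is product=JG5. color columns in first-appearance order: teal, maroon, red, gray; column 4 is gray.
Long rows with product=JG5, color=gray: min(61, 567, 878) = 61.

61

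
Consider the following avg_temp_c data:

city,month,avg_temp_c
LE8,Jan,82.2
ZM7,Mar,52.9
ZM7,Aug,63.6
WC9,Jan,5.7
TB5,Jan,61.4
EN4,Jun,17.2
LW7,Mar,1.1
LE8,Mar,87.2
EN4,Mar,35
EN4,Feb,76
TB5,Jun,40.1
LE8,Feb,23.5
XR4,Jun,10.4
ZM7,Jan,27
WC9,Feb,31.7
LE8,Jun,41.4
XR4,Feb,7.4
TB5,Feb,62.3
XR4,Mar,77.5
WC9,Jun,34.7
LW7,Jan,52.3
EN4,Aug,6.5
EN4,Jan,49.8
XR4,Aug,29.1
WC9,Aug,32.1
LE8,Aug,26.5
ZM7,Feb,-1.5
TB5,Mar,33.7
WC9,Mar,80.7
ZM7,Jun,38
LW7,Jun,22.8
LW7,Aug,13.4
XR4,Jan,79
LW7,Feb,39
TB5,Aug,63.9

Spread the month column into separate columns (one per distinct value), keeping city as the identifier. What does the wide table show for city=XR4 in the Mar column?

Wide layout: rows indexed by city, columns are the 5 distinct month values (Jan, Mar, Aug, Jun, Feb).
Cell (city=XR4, month=Mar) draws from the long row where city=XR4 and month=Mar, which has avg_temp_c=77.5.

77.5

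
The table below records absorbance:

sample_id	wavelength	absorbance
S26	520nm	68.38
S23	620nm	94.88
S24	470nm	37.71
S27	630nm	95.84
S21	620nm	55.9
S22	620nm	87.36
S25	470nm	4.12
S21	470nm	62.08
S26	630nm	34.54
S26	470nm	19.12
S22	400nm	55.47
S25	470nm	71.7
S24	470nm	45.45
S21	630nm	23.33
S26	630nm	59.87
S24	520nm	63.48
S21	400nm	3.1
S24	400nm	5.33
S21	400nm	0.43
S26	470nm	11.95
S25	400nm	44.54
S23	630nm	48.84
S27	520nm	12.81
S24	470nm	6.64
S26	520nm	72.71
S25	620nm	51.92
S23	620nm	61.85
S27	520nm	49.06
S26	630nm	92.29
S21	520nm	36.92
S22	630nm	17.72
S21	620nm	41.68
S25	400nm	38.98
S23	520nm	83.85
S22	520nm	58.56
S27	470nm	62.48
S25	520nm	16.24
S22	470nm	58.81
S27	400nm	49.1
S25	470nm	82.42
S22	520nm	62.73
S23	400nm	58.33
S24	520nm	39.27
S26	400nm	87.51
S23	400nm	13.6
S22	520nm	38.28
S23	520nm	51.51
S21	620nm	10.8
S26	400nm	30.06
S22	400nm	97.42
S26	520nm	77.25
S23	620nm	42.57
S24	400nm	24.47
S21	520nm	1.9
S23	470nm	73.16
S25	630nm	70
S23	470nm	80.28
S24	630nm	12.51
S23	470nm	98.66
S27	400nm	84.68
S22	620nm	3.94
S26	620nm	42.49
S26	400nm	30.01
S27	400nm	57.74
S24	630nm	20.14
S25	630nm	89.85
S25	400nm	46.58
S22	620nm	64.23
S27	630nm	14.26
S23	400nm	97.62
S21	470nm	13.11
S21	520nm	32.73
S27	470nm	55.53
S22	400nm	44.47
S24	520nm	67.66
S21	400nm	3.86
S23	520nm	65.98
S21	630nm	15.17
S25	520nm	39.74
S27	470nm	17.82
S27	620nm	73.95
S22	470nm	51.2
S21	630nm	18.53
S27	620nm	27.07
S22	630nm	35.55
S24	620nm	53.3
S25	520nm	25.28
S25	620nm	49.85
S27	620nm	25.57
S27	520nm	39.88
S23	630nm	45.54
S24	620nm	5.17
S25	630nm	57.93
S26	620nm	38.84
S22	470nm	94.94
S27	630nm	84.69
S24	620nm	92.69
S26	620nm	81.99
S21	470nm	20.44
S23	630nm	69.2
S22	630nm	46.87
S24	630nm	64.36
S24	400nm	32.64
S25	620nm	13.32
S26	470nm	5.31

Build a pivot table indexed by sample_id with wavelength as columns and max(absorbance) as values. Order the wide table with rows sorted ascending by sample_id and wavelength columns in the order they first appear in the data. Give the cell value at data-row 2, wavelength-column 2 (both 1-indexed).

87.36

With rows sorted ascending by sample_id, row 2 is sample_id=S22. wavelength columns in first-appearance order: 520nm, 620nm, 470nm, 630nm, 400nm; column 2 is 620nm.
Long rows with sample_id=S22, wavelength=620nm: max(87.36, 3.94, 64.23) = 87.36.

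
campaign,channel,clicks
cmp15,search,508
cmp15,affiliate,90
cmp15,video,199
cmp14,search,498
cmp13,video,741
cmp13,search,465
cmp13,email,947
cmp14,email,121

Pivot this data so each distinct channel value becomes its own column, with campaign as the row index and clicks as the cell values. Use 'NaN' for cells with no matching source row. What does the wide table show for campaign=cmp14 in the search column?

498

The long row with campaign=cmp14, channel=search has clicks=498.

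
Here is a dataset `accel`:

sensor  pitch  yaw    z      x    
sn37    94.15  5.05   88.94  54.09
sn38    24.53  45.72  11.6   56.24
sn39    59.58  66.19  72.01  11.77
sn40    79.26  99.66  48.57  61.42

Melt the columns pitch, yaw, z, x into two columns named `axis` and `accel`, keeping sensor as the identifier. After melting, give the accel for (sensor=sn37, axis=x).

Unpivoting turns each (sensor, wide-column) pair into one long row.
The wide cell at row sn37, column x holds 54.09, so the long row (sn37, x) has accel=54.09.

54.09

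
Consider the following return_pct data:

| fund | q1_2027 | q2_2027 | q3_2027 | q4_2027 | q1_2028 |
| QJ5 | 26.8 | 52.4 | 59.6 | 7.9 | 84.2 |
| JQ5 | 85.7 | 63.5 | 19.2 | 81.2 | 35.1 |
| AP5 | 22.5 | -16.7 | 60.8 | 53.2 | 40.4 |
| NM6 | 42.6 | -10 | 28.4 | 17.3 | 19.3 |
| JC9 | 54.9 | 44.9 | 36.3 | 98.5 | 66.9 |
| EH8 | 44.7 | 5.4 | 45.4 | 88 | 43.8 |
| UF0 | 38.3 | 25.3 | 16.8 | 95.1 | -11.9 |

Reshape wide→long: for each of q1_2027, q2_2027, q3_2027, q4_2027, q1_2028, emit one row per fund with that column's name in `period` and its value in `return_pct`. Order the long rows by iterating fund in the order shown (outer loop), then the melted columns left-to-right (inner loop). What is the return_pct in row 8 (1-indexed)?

19.2

35 rows total (7 × 5). Row 8: index ⌊(8-1)/5⌋ = 1 into fund → JQ5; (8-1) mod 5 = 2 into the melted columns → q3_2027.
So row 8 is (JQ5, q3_2027, 19.2); return_pct = 19.2.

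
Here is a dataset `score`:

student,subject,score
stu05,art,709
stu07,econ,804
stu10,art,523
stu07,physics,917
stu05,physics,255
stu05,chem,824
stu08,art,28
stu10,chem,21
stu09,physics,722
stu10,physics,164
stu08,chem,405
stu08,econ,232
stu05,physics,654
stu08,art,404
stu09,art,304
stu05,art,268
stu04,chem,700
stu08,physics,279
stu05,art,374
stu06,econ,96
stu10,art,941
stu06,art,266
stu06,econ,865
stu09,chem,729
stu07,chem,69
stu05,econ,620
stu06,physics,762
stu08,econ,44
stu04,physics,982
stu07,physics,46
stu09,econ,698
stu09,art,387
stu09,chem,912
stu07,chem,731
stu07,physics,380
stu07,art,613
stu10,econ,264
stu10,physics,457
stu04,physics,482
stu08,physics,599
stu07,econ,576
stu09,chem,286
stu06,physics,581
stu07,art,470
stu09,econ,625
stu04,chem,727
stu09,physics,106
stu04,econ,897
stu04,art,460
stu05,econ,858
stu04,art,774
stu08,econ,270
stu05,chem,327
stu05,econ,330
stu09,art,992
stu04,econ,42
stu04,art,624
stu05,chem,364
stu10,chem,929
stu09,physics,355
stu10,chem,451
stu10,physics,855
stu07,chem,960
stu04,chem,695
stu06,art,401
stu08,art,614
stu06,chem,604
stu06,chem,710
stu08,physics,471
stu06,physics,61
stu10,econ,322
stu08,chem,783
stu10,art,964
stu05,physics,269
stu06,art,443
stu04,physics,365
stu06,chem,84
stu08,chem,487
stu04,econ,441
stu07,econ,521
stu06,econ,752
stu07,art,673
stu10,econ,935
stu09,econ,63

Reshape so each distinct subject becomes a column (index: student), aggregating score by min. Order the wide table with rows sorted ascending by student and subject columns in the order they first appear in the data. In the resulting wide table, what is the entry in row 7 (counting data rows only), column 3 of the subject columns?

With rows sorted ascending by student, row 7 is student=stu10. subject columns in first-appearance order: art, econ, physics, chem; column 3 is physics.
Long rows with student=stu10, subject=physics: min(164, 457, 855) = 164.

164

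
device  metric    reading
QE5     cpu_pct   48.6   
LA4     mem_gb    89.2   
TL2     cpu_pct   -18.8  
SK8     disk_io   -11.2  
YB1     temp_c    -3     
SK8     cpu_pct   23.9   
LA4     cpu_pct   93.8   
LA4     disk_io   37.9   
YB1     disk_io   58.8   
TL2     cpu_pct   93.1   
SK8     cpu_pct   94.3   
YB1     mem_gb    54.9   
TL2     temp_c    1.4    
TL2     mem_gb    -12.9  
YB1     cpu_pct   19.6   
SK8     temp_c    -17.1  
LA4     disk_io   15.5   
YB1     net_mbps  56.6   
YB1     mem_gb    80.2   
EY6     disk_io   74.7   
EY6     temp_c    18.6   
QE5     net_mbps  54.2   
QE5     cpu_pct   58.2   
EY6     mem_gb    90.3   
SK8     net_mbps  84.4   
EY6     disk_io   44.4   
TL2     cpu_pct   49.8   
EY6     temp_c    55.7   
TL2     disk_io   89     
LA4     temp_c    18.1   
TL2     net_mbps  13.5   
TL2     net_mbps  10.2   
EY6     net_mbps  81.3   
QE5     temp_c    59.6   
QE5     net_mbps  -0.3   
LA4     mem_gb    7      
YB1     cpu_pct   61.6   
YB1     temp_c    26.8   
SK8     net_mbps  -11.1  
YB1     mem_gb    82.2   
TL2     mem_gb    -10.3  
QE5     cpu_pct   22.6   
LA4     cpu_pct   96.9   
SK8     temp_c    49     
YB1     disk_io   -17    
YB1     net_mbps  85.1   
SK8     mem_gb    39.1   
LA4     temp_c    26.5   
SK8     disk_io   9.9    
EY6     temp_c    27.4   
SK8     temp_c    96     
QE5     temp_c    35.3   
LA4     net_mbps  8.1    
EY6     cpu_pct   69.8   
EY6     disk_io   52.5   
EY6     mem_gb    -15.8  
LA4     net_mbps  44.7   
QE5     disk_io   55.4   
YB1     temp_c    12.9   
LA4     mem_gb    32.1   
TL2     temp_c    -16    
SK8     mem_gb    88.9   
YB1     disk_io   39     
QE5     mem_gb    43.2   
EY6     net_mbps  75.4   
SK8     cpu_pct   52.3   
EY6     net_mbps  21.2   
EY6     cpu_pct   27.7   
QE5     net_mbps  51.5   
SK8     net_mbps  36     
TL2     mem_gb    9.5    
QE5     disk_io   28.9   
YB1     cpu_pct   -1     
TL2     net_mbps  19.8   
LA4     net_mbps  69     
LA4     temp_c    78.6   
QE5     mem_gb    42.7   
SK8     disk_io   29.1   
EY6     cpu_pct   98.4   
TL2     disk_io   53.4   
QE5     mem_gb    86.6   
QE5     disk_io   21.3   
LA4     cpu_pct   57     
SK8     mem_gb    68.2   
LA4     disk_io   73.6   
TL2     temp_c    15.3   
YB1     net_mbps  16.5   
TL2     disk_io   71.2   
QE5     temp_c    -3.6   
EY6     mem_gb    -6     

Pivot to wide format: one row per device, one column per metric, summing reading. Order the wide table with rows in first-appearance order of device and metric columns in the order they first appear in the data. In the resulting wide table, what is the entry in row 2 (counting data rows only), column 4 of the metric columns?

123.2

With rows in first-appearance order of device, row 2 is device=LA4. metric columns in first-appearance order: cpu_pct, mem_gb, disk_io, temp_c, net_mbps; column 4 is temp_c.
Long rows with device=LA4, metric=temp_c: 18.1 + 26.5 + 78.6 = 123.2.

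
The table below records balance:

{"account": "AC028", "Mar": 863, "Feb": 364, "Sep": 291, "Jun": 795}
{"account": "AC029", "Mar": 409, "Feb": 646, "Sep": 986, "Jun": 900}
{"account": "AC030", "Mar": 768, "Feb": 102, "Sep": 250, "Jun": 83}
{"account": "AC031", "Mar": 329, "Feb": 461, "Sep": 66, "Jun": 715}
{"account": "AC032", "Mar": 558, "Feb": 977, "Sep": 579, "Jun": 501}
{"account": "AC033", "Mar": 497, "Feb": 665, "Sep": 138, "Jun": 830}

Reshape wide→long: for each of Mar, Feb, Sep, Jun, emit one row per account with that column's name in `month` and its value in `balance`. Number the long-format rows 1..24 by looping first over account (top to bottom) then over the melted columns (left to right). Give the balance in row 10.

102

24 rows total (6 × 4). Row 10: index ⌊(10-1)/4⌋ = 2 into account → AC030; (10-1) mod 4 = 1 into the melted columns → Feb.
So row 10 is (AC030, Feb, 102); balance = 102.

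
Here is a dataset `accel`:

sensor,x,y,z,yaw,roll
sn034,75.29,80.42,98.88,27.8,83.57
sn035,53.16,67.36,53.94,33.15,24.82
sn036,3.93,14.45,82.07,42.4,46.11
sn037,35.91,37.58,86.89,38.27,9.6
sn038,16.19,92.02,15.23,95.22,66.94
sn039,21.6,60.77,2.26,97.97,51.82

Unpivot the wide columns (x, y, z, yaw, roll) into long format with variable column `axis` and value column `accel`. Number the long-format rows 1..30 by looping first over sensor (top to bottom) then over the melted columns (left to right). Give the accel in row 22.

92.02

30 rows total (6 × 5). Row 22: index ⌊(22-1)/5⌋ = 4 into sensor → sn038; (22-1) mod 5 = 1 into the melted columns → y.
So row 22 is (sn038, y, 92.02); accel = 92.02.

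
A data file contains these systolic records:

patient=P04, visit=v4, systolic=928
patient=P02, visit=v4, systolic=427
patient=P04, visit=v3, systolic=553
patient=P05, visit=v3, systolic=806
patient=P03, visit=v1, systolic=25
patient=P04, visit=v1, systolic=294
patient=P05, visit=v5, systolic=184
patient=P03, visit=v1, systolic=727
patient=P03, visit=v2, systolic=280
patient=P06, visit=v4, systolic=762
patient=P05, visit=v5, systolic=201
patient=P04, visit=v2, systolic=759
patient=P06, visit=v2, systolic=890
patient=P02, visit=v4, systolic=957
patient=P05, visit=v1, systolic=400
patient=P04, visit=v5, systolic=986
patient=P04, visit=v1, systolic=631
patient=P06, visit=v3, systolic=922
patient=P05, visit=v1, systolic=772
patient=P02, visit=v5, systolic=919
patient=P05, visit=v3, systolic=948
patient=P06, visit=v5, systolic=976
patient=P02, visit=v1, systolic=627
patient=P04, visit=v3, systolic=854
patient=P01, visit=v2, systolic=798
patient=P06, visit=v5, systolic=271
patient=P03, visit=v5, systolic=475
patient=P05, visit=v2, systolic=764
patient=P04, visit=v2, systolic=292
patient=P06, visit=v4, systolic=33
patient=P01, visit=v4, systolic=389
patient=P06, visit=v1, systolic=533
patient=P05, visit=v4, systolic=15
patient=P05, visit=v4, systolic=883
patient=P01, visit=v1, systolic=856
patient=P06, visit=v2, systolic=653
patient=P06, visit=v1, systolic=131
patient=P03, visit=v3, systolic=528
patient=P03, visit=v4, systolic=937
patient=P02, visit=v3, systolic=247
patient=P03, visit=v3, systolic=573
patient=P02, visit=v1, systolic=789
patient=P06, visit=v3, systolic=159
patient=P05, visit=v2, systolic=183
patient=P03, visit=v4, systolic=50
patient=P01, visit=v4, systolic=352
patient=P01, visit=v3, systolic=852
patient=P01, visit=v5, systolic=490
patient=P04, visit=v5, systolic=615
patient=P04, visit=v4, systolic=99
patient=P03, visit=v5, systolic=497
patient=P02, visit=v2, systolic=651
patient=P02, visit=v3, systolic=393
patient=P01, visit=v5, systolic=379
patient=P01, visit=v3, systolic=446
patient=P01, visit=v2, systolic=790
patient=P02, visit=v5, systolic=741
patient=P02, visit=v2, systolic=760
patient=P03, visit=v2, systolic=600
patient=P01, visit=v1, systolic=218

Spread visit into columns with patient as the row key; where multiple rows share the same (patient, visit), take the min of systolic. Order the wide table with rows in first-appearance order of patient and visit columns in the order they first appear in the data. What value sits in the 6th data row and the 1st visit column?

352

With rows in first-appearance order of patient, row 6 is patient=P01. visit columns in first-appearance order: v4, v3, v1, v5, v2; column 1 is v4.
Long rows with patient=P01, visit=v4: min(389, 352) = 352.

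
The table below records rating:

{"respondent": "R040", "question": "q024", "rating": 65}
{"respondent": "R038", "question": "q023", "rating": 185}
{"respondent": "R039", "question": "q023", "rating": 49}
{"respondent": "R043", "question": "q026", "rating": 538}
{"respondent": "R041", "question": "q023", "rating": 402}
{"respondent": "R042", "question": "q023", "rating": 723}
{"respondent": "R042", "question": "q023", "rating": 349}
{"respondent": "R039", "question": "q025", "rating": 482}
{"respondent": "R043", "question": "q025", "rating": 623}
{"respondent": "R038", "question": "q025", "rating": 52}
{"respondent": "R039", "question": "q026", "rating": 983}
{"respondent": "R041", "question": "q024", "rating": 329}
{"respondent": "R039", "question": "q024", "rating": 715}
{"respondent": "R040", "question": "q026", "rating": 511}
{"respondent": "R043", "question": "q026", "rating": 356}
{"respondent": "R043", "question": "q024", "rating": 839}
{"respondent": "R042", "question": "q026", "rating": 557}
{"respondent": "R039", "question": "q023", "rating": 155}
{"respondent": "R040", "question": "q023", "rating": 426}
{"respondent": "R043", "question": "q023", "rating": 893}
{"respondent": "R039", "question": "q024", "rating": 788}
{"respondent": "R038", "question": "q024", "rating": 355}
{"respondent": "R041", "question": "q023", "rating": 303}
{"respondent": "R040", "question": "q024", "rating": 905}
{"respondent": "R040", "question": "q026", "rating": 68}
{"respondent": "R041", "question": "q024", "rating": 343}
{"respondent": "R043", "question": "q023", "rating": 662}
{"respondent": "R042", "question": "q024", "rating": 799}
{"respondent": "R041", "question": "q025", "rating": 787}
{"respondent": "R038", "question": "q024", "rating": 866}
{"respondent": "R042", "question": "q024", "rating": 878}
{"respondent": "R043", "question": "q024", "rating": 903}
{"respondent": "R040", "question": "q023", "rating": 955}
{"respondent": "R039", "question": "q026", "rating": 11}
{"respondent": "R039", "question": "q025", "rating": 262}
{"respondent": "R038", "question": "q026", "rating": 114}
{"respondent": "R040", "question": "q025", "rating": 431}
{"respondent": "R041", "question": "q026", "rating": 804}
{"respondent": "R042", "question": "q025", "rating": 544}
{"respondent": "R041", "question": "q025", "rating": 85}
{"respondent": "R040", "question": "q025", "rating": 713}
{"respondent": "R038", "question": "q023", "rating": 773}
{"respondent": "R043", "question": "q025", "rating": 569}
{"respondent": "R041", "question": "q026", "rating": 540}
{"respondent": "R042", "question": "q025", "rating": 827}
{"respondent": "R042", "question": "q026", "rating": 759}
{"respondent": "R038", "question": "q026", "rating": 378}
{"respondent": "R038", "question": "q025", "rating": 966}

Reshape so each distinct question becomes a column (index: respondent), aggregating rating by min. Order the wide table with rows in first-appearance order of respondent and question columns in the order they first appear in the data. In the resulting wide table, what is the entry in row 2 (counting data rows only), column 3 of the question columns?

With rows in first-appearance order of respondent, row 2 is respondent=R038. question columns in first-appearance order: q024, q023, q026, q025; column 3 is q026.
Long rows with respondent=R038, question=q026: min(114, 378) = 114.

114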